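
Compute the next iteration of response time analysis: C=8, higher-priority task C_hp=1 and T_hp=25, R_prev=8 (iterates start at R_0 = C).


R_next = C + ceil(R_prev / T_hp) * C_hp
ceil(8 / 25) = ceil(0.32) = 1
Interference = 1 * 1 = 1
R_next = 8 + 1 = 9

9


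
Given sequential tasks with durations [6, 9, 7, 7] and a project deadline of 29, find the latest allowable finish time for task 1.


LF(activity 1) = deadline - sum of successor durations
Successors: activities 2 through 4 with durations [9, 7, 7]
Sum of successor durations = 23
LF = 29 - 23 = 6

6


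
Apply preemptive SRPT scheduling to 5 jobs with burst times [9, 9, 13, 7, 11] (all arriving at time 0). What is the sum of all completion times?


Since all jobs arrive at t=0, SRPT equals SPT ordering.
SPT order: [7, 9, 9, 11, 13]
Completion times:
  Job 1: p=7, C=7
  Job 2: p=9, C=16
  Job 3: p=9, C=25
  Job 4: p=11, C=36
  Job 5: p=13, C=49
Total completion time = 7 + 16 + 25 + 36 + 49 = 133

133


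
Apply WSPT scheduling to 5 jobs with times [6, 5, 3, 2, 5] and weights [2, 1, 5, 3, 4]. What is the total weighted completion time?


Compute p/w ratios and sort ascending (WSPT): [(3, 5), (2, 3), (5, 4), (6, 2), (5, 1)]
Compute weighted completion times:
  Job (p=3,w=5): C=3, w*C=5*3=15
  Job (p=2,w=3): C=5, w*C=3*5=15
  Job (p=5,w=4): C=10, w*C=4*10=40
  Job (p=6,w=2): C=16, w*C=2*16=32
  Job (p=5,w=1): C=21, w*C=1*21=21
Total weighted completion time = 123

123


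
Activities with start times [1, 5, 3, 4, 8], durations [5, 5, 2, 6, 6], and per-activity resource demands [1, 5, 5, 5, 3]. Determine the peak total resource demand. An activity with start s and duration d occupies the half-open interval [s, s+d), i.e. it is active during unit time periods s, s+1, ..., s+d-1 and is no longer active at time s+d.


Each activity i is active on [start_i, start_i + duration_i).
Compute total resource usage per time slot:
  t=0: active resources = [], total = 0
  t=1: active resources = [1], total = 1
  t=2: active resources = [1], total = 1
  t=3: active resources = [1, 5], total = 6
  t=4: active resources = [1, 5, 5], total = 11
  t=5: active resources = [1, 5, 5], total = 11
  t=6: active resources = [5, 5], total = 10
  t=7: active resources = [5, 5], total = 10
  t=8: active resources = [5, 5, 3], total = 13
  t=9: active resources = [5, 5, 3], total = 13
  t=10: active resources = [3], total = 3
  t=11: active resources = [3], total = 3
  t=12: active resources = [3], total = 3
  t=13: active resources = [3], total = 3
Peak resource demand = 13

13


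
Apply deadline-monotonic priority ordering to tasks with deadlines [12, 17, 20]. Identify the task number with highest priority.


Sort tasks by relative deadline (ascending):
  Task 1: deadline = 12
  Task 2: deadline = 17
  Task 3: deadline = 20
Priority order (highest first): [1, 2, 3]
Highest priority task = 1

1


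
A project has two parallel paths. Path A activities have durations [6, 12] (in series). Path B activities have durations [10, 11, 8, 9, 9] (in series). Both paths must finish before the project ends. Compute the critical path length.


Path A total = 6 + 12 = 18
Path B total = 10 + 11 + 8 + 9 + 9 = 47
Critical path = longest path = max(18, 47) = 47

47


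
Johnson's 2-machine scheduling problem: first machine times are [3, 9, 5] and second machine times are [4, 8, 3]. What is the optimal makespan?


Apply Johnson's rule:
  Group 1 (a <= b): [(1, 3, 4)]
  Group 2 (a > b): [(2, 9, 8), (3, 5, 3)]
Optimal job order: [1, 2, 3]
Schedule:
  Job 1: M1 done at 3, M2 done at 7
  Job 2: M1 done at 12, M2 done at 20
  Job 3: M1 done at 17, M2 done at 23
Makespan = 23

23


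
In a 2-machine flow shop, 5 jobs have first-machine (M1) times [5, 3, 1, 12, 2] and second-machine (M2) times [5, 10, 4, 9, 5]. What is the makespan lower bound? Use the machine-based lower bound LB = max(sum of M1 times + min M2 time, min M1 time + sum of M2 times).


LB1 = sum(M1 times) + min(M2 times) = 23 + 4 = 27
LB2 = min(M1 times) + sum(M2 times) = 1 + 33 = 34
Lower bound = max(LB1, LB2) = max(27, 34) = 34

34


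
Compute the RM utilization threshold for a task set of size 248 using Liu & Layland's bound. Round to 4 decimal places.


Compute 2^(1/248) = 1.0027988578
Subtract 1: 1.0027988578 - 1 = 0.0027988578
Multiply by n: 248 * 0.0027988578 = 0.6941167344
Round to 4 dp: 0.6941

0.6941


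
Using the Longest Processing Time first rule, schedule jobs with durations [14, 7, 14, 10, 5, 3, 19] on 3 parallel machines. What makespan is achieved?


Sort jobs in decreasing order (LPT): [19, 14, 14, 10, 7, 5, 3]
Assign each job to the least loaded machine:
  Machine 1: jobs [19, 5], load = 24
  Machine 2: jobs [14, 10], load = 24
  Machine 3: jobs [14, 7, 3], load = 24
Makespan = max load = 24

24


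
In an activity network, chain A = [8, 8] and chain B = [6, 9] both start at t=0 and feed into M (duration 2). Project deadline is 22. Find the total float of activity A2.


Forward pass: ES(A2) = sum of predecessors on chain A = 8
EF = ES + duration = 8 + 8 = 16
Backward pass: LF(M) = deadline = 22; LS(M) = 22 - 2 = 20
LF(A2) = LS(M) - sum(successors on chain A) = 20 - 0 = 20
LS = LF - duration = 20 - 8 = 12
Total float = LS - ES = 12 - 8 = 4

4


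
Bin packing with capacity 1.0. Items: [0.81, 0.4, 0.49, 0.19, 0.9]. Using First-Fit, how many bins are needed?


Place items sequentially using First-Fit:
  Item 0.81 -> new Bin 1
  Item 0.4 -> new Bin 2
  Item 0.49 -> Bin 2 (now 0.89)
  Item 0.19 -> Bin 1 (now 1.0)
  Item 0.9 -> new Bin 3
Total bins used = 3

3


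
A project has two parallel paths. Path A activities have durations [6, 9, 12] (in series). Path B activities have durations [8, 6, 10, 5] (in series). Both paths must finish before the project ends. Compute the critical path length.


Path A total = 6 + 9 + 12 = 27
Path B total = 8 + 6 + 10 + 5 = 29
Critical path = longest path = max(27, 29) = 29

29


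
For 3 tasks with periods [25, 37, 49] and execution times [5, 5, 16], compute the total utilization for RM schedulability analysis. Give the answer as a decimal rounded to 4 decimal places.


Compute individual utilizations (exact fractions):
  Task 1: C/T = 5/25 = 1/5 (approx. 0.2)
  Task 2: C/T = 5/37 (approx. 0.1351)
  Task 3: C/T = 16/49 (approx. 0.3265)
Total utilization U = 1/5 + 5/37 + 16/49 = 5998/9065
Rounded to 4 decimal places: U = 0.6617
RM (Liu & Layland) bound for 3 tasks = 0.779763; compare with U = 5998/9065 (approx. 0.661666)
U <= bound, so schedulable by RM sufficient condition.

0.6617


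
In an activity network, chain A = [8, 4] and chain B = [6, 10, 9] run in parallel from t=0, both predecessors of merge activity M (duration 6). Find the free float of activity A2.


ES(A2) = sum of predecessors on chain A = 8
EF(A2) = ES + duration = 8 + 4 = 12
Successor of A2 is M. ES(M) = max(sum(A), sum(B)) = max(12, 25) = 25
Free float = ES(successor) - EF(current) = 25 - 12 = 13

13


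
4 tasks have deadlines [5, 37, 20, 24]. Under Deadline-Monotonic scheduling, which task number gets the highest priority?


Sort tasks by relative deadline (ascending):
  Task 1: deadline = 5
  Task 3: deadline = 20
  Task 4: deadline = 24
  Task 2: deadline = 37
Priority order (highest first): [1, 3, 4, 2]
Highest priority task = 1

1


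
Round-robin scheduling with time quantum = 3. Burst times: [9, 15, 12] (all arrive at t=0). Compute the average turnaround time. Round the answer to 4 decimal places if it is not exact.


Time quantum = 3
Execution trace:
  J1 runs 3 units, time = 3
  J2 runs 3 units, time = 6
  J3 runs 3 units, time = 9
  J1 runs 3 units, time = 12
  J2 runs 3 units, time = 15
  J3 runs 3 units, time = 18
  J1 runs 3 units, time = 21
  J2 runs 3 units, time = 24
  J3 runs 3 units, time = 27
  J2 runs 3 units, time = 30
  J3 runs 3 units, time = 33
  J2 runs 3 units, time = 36
Finish times: [21, 36, 33]
Average turnaround = 90/3 = 30.0

30.0


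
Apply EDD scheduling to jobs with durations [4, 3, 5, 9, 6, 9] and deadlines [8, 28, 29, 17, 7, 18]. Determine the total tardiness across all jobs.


Sort by due date (EDD order): [(6, 7), (4, 8), (9, 17), (9, 18), (3, 28), (5, 29)]
Compute completion times and tardiness:
  Job 1: p=6, d=7, C=6, tardiness=max(0,6-7)=0
  Job 2: p=4, d=8, C=10, tardiness=max(0,10-8)=2
  Job 3: p=9, d=17, C=19, tardiness=max(0,19-17)=2
  Job 4: p=9, d=18, C=28, tardiness=max(0,28-18)=10
  Job 5: p=3, d=28, C=31, tardiness=max(0,31-28)=3
  Job 6: p=5, d=29, C=36, tardiness=max(0,36-29)=7
Total tardiness = 24

24


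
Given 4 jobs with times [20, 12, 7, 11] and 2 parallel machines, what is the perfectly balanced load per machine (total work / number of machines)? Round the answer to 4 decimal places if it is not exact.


Total processing time = 20 + 12 + 7 + 11 = 50
Number of machines = 2
Ideal balanced load = 50 / 2 = 25.0

25.0


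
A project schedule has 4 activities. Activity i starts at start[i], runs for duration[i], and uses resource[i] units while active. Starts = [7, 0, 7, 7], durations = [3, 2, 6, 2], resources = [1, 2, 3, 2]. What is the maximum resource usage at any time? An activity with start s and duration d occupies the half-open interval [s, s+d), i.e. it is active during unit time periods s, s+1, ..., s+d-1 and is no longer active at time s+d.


Each activity i is active on [start_i, start_i + duration_i).
Compute total resource usage per time slot:
  t=0: active resources = [2], total = 2
  t=1: active resources = [2], total = 2
  t=2: active resources = [], total = 0
  t=3: active resources = [], total = 0
  t=4: active resources = [], total = 0
  t=5: active resources = [], total = 0
  t=6: active resources = [], total = 0
  t=7: active resources = [1, 3, 2], total = 6
  t=8: active resources = [1, 3, 2], total = 6
  t=9: active resources = [1, 3], total = 4
  t=10: active resources = [3], total = 3
  t=11: active resources = [3], total = 3
  t=12: active resources = [3], total = 3
Peak resource demand = 6

6


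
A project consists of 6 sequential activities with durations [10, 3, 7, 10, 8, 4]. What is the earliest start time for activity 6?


Activity 6 starts after activities 1 through 5 complete.
Predecessor durations: [10, 3, 7, 10, 8]
ES = 10 + 3 + 7 + 10 + 8 = 38

38


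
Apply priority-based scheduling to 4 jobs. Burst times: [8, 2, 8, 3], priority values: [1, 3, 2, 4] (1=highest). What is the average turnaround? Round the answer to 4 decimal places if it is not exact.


Sort by priority (ascending = highest first):
Order: [(1, 8), (2, 8), (3, 2), (4, 3)]
Completion times:
  Priority 1, burst=8, C=8
  Priority 2, burst=8, C=16
  Priority 3, burst=2, C=18
  Priority 4, burst=3, C=21
Average turnaround = 63/4 = 15.75

15.75


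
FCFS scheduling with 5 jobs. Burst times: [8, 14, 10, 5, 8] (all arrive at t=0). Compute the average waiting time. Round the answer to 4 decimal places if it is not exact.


FCFS order (as given): [8, 14, 10, 5, 8]
Waiting times:
  Job 1: wait = 0
  Job 2: wait = 8
  Job 3: wait = 22
  Job 4: wait = 32
  Job 5: wait = 37
Sum of waiting times = 99
Average waiting time = 99/5 = 19.8

19.8


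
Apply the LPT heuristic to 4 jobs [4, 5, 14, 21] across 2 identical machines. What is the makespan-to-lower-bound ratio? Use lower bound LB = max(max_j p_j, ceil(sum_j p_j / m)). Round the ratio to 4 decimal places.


LPT order: [21, 14, 5, 4]
Machine loads after assignment: [21, 23]
LPT makespan = 23
Lower bound = max(max_job, ceil(total/2)) = max(21, 22) = 22
Ratio = 23 / 22 = 1.0455

1.0455


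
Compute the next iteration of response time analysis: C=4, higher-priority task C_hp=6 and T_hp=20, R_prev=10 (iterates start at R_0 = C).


R_next = C + ceil(R_prev / T_hp) * C_hp
ceil(10 / 20) = ceil(0.5) = 1
Interference = 1 * 6 = 6
R_next = 4 + 6 = 10
R_next = R_prev, so the iteration has converged (response time = 10).

10


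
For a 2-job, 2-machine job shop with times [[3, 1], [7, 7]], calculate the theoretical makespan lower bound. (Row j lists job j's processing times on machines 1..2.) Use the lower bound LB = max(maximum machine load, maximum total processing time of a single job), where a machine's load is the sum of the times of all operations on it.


Machine loads:
  Machine 1: 3 + 7 = 10
  Machine 2: 1 + 7 = 8
Max machine load = 10
Job totals:
  Job 1: 4
  Job 2: 14
Max job total = 14
Lower bound = max(10, 14) = 14

14


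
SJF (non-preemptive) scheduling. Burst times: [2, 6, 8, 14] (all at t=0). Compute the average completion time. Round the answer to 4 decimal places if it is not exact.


SJF order (ascending): [2, 6, 8, 14]
Completion times:
  Job 1: burst=2, C=2
  Job 2: burst=6, C=8
  Job 3: burst=8, C=16
  Job 4: burst=14, C=30
Average completion = 56/4 = 14.0

14.0


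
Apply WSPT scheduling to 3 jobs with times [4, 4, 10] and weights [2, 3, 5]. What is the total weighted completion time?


Compute p/w ratios and sort ascending (WSPT): [(4, 3), (4, 2), (10, 5)]
Compute weighted completion times:
  Job (p=4,w=3): C=4, w*C=3*4=12
  Job (p=4,w=2): C=8, w*C=2*8=16
  Job (p=10,w=5): C=18, w*C=5*18=90
Total weighted completion time = 118

118


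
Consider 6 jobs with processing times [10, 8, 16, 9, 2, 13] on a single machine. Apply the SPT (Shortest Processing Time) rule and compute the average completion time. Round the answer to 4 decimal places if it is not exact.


Sort jobs by processing time (SPT order): [2, 8, 9, 10, 13, 16]
Compute completion times sequentially:
  Job 1: processing = 2, completes at 2
  Job 2: processing = 8, completes at 10
  Job 3: processing = 9, completes at 19
  Job 4: processing = 10, completes at 29
  Job 5: processing = 13, completes at 42
  Job 6: processing = 16, completes at 58
Sum of completion times = 160
Average completion time = 160/6 = 26.6667

26.6667


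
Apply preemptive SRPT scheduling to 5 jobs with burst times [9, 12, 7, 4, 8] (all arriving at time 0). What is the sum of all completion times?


Since all jobs arrive at t=0, SRPT equals SPT ordering.
SPT order: [4, 7, 8, 9, 12]
Completion times:
  Job 1: p=4, C=4
  Job 2: p=7, C=11
  Job 3: p=8, C=19
  Job 4: p=9, C=28
  Job 5: p=12, C=40
Total completion time = 4 + 11 + 19 + 28 + 40 = 102

102


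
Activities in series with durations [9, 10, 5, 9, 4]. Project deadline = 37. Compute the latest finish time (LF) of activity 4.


LF(activity 4) = deadline - sum of successor durations
Successors: activities 5 through 5 with durations [4]
Sum of successor durations = 4
LF = 37 - 4 = 33

33


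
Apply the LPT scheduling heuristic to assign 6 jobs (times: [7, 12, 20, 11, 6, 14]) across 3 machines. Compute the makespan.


Sort jobs in decreasing order (LPT): [20, 14, 12, 11, 7, 6]
Assign each job to the least loaded machine:
  Machine 1: jobs [20, 6], load = 26
  Machine 2: jobs [14, 7], load = 21
  Machine 3: jobs [12, 11], load = 23
Makespan = max load = 26

26


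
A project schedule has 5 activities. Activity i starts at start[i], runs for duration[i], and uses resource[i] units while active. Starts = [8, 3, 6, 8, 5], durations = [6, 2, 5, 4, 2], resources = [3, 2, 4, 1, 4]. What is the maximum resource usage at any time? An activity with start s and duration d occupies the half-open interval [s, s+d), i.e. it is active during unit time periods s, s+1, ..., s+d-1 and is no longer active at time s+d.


Each activity i is active on [start_i, start_i + duration_i).
Compute total resource usage per time slot:
  t=0: active resources = [], total = 0
  t=1: active resources = [], total = 0
  t=2: active resources = [], total = 0
  t=3: active resources = [2], total = 2
  t=4: active resources = [2], total = 2
  t=5: active resources = [4], total = 4
  t=6: active resources = [4, 4], total = 8
  t=7: active resources = [4], total = 4
  t=8: active resources = [3, 4, 1], total = 8
  t=9: active resources = [3, 4, 1], total = 8
  t=10: active resources = [3, 4, 1], total = 8
  t=11: active resources = [3, 1], total = 4
  t=12: active resources = [3], total = 3
  t=13: active resources = [3], total = 3
Peak resource demand = 8

8


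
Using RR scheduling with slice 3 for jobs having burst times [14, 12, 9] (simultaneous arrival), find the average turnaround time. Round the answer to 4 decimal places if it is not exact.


Time quantum = 3
Execution trace:
  J1 runs 3 units, time = 3
  J2 runs 3 units, time = 6
  J3 runs 3 units, time = 9
  J1 runs 3 units, time = 12
  J2 runs 3 units, time = 15
  J3 runs 3 units, time = 18
  J1 runs 3 units, time = 21
  J2 runs 3 units, time = 24
  J3 runs 3 units, time = 27
  J1 runs 3 units, time = 30
  J2 runs 3 units, time = 33
  J1 runs 2 units, time = 35
Finish times: [35, 33, 27]
Average turnaround = 95/3 = 31.6667

31.6667


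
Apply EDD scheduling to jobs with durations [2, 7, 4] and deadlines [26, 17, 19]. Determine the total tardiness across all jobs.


Sort by due date (EDD order): [(7, 17), (4, 19), (2, 26)]
Compute completion times and tardiness:
  Job 1: p=7, d=17, C=7, tardiness=max(0,7-17)=0
  Job 2: p=4, d=19, C=11, tardiness=max(0,11-19)=0
  Job 3: p=2, d=26, C=13, tardiness=max(0,13-26)=0
Total tardiness = 0

0


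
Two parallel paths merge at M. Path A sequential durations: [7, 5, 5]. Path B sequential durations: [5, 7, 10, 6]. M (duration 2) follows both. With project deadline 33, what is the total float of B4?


Forward pass: ES(B4) = sum of predecessors on chain B = 22
EF = ES + duration = 22 + 6 = 28
Backward pass: LF(M) = deadline = 33; LS(M) = 33 - 2 = 31
LF(B4) = LS(M) - sum(successors on chain B) = 31 - 0 = 31
LS = LF - duration = 31 - 6 = 25
Total float = LS - ES = 25 - 22 = 3

3


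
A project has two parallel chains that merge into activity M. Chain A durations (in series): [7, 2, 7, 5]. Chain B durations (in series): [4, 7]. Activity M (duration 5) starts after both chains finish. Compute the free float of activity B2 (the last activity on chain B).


ES(B2) = sum of predecessors on chain B = 4
EF(B2) = ES + duration = 4 + 7 = 11
Successor of B2 is M. ES(M) = max(sum(A), sum(B)) = max(21, 11) = 21
Free float = ES(successor) - EF(current) = 21 - 11 = 10

10


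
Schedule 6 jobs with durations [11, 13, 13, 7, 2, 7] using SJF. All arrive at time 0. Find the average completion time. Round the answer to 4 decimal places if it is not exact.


SJF order (ascending): [2, 7, 7, 11, 13, 13]
Completion times:
  Job 1: burst=2, C=2
  Job 2: burst=7, C=9
  Job 3: burst=7, C=16
  Job 4: burst=11, C=27
  Job 5: burst=13, C=40
  Job 6: burst=13, C=53
Average completion = 147/6 = 24.5

24.5


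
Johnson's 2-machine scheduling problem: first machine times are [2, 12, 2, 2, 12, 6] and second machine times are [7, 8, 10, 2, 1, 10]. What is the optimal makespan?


Apply Johnson's rule:
  Group 1 (a <= b): [(1, 2, 7), (3, 2, 10), (4, 2, 2), (6, 6, 10)]
  Group 2 (a > b): [(2, 12, 8), (5, 12, 1)]
Optimal job order: [1, 3, 4, 6, 2, 5]
Schedule:
  Job 1: M1 done at 2, M2 done at 9
  Job 3: M1 done at 4, M2 done at 19
  Job 4: M1 done at 6, M2 done at 21
  Job 6: M1 done at 12, M2 done at 31
  Job 2: M1 done at 24, M2 done at 39
  Job 5: M1 done at 36, M2 done at 40
Makespan = 40

40


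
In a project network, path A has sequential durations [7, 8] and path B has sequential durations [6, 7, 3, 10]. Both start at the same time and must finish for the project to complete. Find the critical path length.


Path A total = 7 + 8 = 15
Path B total = 6 + 7 + 3 + 10 = 26
Critical path = longest path = max(15, 26) = 26

26


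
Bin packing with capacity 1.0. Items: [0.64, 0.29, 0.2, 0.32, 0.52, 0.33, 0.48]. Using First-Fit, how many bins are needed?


Place items sequentially using First-Fit:
  Item 0.64 -> new Bin 1
  Item 0.29 -> Bin 1 (now 0.93)
  Item 0.2 -> new Bin 2
  Item 0.32 -> Bin 2 (now 0.52)
  Item 0.52 -> new Bin 3
  Item 0.33 -> Bin 2 (now 0.85)
  Item 0.48 -> Bin 3 (now 1.0)
Total bins used = 3

3


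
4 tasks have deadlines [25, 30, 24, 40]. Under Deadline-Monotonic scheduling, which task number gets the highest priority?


Sort tasks by relative deadline (ascending):
  Task 3: deadline = 24
  Task 1: deadline = 25
  Task 2: deadline = 30
  Task 4: deadline = 40
Priority order (highest first): [3, 1, 2, 4]
Highest priority task = 3

3


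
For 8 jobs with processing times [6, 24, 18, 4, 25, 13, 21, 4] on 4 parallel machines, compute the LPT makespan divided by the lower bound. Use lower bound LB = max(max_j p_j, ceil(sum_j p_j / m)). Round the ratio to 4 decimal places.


LPT order: [25, 24, 21, 18, 13, 6, 4, 4]
Machine loads after assignment: [29, 28, 27, 31]
LPT makespan = 31
Lower bound = max(max_job, ceil(total/4)) = max(25, 29) = 29
Ratio = 31 / 29 = 1.069

1.069


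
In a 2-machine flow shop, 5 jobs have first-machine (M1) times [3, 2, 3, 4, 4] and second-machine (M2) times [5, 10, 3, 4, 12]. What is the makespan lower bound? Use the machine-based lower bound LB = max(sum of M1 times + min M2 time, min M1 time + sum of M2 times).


LB1 = sum(M1 times) + min(M2 times) = 16 + 3 = 19
LB2 = min(M1 times) + sum(M2 times) = 2 + 34 = 36
Lower bound = max(LB1, LB2) = max(19, 36) = 36

36


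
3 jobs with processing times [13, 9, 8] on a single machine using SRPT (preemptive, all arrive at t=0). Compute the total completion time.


Since all jobs arrive at t=0, SRPT equals SPT ordering.
SPT order: [8, 9, 13]
Completion times:
  Job 1: p=8, C=8
  Job 2: p=9, C=17
  Job 3: p=13, C=30
Total completion time = 8 + 17 + 30 = 55

55


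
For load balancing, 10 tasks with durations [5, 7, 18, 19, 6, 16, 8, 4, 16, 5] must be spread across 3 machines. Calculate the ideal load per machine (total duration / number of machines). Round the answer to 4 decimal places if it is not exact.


Total processing time = 5 + 7 + 18 + 19 + 6 + 16 + 8 + 4 + 16 + 5 = 104
Number of machines = 3
Ideal balanced load = 104 / 3 = 34.6667

34.6667


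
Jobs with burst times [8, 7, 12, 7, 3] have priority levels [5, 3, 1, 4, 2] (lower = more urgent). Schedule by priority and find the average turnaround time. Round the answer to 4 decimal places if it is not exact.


Sort by priority (ascending = highest first):
Order: [(1, 12), (2, 3), (3, 7), (4, 7), (5, 8)]
Completion times:
  Priority 1, burst=12, C=12
  Priority 2, burst=3, C=15
  Priority 3, burst=7, C=22
  Priority 4, burst=7, C=29
  Priority 5, burst=8, C=37
Average turnaround = 115/5 = 23.0

23.0


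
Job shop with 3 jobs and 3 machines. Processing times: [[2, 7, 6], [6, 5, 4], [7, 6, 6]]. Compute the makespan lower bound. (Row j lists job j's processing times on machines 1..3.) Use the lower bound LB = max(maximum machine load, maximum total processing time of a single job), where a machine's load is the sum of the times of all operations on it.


Machine loads:
  Machine 1: 2 + 6 + 7 = 15
  Machine 2: 7 + 5 + 6 = 18
  Machine 3: 6 + 4 + 6 = 16
Max machine load = 18
Job totals:
  Job 1: 15
  Job 2: 15
  Job 3: 19
Max job total = 19
Lower bound = max(18, 19) = 19

19


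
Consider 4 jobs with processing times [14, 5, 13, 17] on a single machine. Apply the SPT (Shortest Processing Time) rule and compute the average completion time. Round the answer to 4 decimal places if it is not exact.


Sort jobs by processing time (SPT order): [5, 13, 14, 17]
Compute completion times sequentially:
  Job 1: processing = 5, completes at 5
  Job 2: processing = 13, completes at 18
  Job 3: processing = 14, completes at 32
  Job 4: processing = 17, completes at 49
Sum of completion times = 104
Average completion time = 104/4 = 26.0

26.0


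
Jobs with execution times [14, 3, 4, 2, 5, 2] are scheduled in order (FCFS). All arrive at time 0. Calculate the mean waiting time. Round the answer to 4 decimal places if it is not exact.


FCFS order (as given): [14, 3, 4, 2, 5, 2]
Waiting times:
  Job 1: wait = 0
  Job 2: wait = 14
  Job 3: wait = 17
  Job 4: wait = 21
  Job 5: wait = 23
  Job 6: wait = 28
Sum of waiting times = 103
Average waiting time = 103/6 = 17.1667

17.1667


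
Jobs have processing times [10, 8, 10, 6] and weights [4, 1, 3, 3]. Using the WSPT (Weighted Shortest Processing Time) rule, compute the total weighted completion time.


Compute p/w ratios and sort ascending (WSPT): [(6, 3), (10, 4), (10, 3), (8, 1)]
Compute weighted completion times:
  Job (p=6,w=3): C=6, w*C=3*6=18
  Job (p=10,w=4): C=16, w*C=4*16=64
  Job (p=10,w=3): C=26, w*C=3*26=78
  Job (p=8,w=1): C=34, w*C=1*34=34
Total weighted completion time = 194

194


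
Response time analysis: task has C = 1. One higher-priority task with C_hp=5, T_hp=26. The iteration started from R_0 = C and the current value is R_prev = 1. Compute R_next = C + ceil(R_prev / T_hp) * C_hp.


R_next = C + ceil(R_prev / T_hp) * C_hp
ceil(1 / 26) = ceil(0.0385) = 1
Interference = 1 * 5 = 5
R_next = 1 + 5 = 6

6


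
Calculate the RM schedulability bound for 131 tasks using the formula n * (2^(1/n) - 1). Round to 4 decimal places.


Compute 2^(1/131) = 1.0053052230
Subtract 1: 1.0053052230 - 1 = 0.0053052230
Multiply by n: 131 * 0.0053052230 = 0.6949842130
Round to 4 dp: 0.6950

0.6950


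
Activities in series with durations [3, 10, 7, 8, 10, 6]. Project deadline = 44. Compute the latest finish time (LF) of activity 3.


LF(activity 3) = deadline - sum of successor durations
Successors: activities 4 through 6 with durations [8, 10, 6]
Sum of successor durations = 24
LF = 44 - 24 = 20

20


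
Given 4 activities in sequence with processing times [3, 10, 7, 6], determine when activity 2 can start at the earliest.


Activity 2 starts after activities 1 through 1 complete.
Predecessor durations: [3]
ES = 3 = 3

3


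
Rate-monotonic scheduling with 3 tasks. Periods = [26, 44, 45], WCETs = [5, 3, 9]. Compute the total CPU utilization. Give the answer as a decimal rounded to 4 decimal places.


Compute individual utilizations (exact fractions):
  Task 1: C/T = 5/26 (approx. 0.1923)
  Task 2: C/T = 3/44 (approx. 0.0682)
  Task 3: C/T = 9/45 = 1/5 (approx. 0.2)
Total utilization U = 5/26 + 3/44 + 1/5 = 1317/2860
Rounded to 4 decimal places: U = 0.4605
RM (Liu & Layland) bound for 3 tasks = 0.779763; compare with U = 1317/2860 (approx. 0.460490)
U <= bound, so schedulable by RM sufficient condition.

0.4605


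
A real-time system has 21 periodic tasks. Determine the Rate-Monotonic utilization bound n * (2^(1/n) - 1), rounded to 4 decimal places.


Compute 2^(1/21) = 1.0335577830
Subtract 1: 1.0335577830 - 1 = 0.0335577830
Multiply by n: 21 * 0.0335577830 = 0.7047134430
Round to 4 dp: 0.7047

0.7047


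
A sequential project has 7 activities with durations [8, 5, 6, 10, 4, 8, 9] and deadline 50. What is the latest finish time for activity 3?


LF(activity 3) = deadline - sum of successor durations
Successors: activities 4 through 7 with durations [10, 4, 8, 9]
Sum of successor durations = 31
LF = 50 - 31 = 19

19


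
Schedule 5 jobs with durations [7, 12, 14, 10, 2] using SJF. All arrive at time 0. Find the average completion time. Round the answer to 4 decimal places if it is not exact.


SJF order (ascending): [2, 7, 10, 12, 14]
Completion times:
  Job 1: burst=2, C=2
  Job 2: burst=7, C=9
  Job 3: burst=10, C=19
  Job 4: burst=12, C=31
  Job 5: burst=14, C=45
Average completion = 106/5 = 21.2

21.2


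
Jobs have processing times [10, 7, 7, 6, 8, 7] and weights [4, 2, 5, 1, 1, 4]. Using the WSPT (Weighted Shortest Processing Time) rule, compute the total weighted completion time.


Compute p/w ratios and sort ascending (WSPT): [(7, 5), (7, 4), (10, 4), (7, 2), (6, 1), (8, 1)]
Compute weighted completion times:
  Job (p=7,w=5): C=7, w*C=5*7=35
  Job (p=7,w=4): C=14, w*C=4*14=56
  Job (p=10,w=4): C=24, w*C=4*24=96
  Job (p=7,w=2): C=31, w*C=2*31=62
  Job (p=6,w=1): C=37, w*C=1*37=37
  Job (p=8,w=1): C=45, w*C=1*45=45
Total weighted completion time = 331

331


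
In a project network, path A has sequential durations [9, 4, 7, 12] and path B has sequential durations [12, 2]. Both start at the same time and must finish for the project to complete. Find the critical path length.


Path A total = 9 + 4 + 7 + 12 = 32
Path B total = 12 + 2 = 14
Critical path = longest path = max(32, 14) = 32

32


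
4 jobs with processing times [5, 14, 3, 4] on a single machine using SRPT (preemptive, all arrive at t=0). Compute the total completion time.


Since all jobs arrive at t=0, SRPT equals SPT ordering.
SPT order: [3, 4, 5, 14]
Completion times:
  Job 1: p=3, C=3
  Job 2: p=4, C=7
  Job 3: p=5, C=12
  Job 4: p=14, C=26
Total completion time = 3 + 7 + 12 + 26 = 48

48


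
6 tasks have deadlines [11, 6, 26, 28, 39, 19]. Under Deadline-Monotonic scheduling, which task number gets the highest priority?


Sort tasks by relative deadline (ascending):
  Task 2: deadline = 6
  Task 1: deadline = 11
  Task 6: deadline = 19
  Task 3: deadline = 26
  Task 4: deadline = 28
  Task 5: deadline = 39
Priority order (highest first): [2, 1, 6, 3, 4, 5]
Highest priority task = 2

2


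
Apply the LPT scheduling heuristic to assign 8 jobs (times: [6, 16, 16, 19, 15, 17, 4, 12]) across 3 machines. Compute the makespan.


Sort jobs in decreasing order (LPT): [19, 17, 16, 16, 15, 12, 6, 4]
Assign each job to the least loaded machine:
  Machine 1: jobs [19, 12, 6], load = 37
  Machine 2: jobs [17, 15, 4], load = 36
  Machine 3: jobs [16, 16], load = 32
Makespan = max load = 37

37


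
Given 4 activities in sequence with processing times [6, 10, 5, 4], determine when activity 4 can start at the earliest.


Activity 4 starts after activities 1 through 3 complete.
Predecessor durations: [6, 10, 5]
ES = 6 + 10 + 5 = 21

21


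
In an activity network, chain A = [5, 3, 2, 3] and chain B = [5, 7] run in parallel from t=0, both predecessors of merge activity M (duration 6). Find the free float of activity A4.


ES(A4) = sum of predecessors on chain A = 10
EF(A4) = ES + duration = 10 + 3 = 13
Successor of A4 is M. ES(M) = max(sum(A), sum(B)) = max(13, 12) = 13
Free float = ES(successor) - EF(current) = 13 - 13 = 0

0


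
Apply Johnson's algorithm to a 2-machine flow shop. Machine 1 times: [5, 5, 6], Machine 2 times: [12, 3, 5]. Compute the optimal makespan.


Apply Johnson's rule:
  Group 1 (a <= b): [(1, 5, 12)]
  Group 2 (a > b): [(3, 6, 5), (2, 5, 3)]
Optimal job order: [1, 3, 2]
Schedule:
  Job 1: M1 done at 5, M2 done at 17
  Job 3: M1 done at 11, M2 done at 22
  Job 2: M1 done at 16, M2 done at 25
Makespan = 25

25


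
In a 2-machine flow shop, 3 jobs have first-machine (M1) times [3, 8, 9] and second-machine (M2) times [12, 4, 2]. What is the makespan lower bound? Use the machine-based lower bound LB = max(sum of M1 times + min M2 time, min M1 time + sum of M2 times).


LB1 = sum(M1 times) + min(M2 times) = 20 + 2 = 22
LB2 = min(M1 times) + sum(M2 times) = 3 + 18 = 21
Lower bound = max(LB1, LB2) = max(22, 21) = 22

22


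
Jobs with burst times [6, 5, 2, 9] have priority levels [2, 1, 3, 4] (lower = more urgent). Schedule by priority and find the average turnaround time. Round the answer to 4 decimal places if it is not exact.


Sort by priority (ascending = highest first):
Order: [(1, 5), (2, 6), (3, 2), (4, 9)]
Completion times:
  Priority 1, burst=5, C=5
  Priority 2, burst=6, C=11
  Priority 3, burst=2, C=13
  Priority 4, burst=9, C=22
Average turnaround = 51/4 = 12.75

12.75


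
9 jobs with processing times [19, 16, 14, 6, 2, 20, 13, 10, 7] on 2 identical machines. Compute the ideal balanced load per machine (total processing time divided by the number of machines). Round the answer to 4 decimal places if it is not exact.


Total processing time = 19 + 16 + 14 + 6 + 2 + 20 + 13 + 10 + 7 = 107
Number of machines = 2
Ideal balanced load = 107 / 2 = 53.5

53.5


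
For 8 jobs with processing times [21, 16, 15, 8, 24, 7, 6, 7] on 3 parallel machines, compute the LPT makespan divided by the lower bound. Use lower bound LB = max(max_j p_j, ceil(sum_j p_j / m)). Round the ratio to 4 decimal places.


LPT order: [24, 21, 16, 15, 8, 7, 7, 6]
Machine loads after assignment: [37, 36, 31]
LPT makespan = 37
Lower bound = max(max_job, ceil(total/3)) = max(24, 35) = 35
Ratio = 37 / 35 = 1.0571

1.0571


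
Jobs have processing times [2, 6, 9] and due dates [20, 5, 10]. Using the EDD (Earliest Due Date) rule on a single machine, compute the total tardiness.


Sort by due date (EDD order): [(6, 5), (9, 10), (2, 20)]
Compute completion times and tardiness:
  Job 1: p=6, d=5, C=6, tardiness=max(0,6-5)=1
  Job 2: p=9, d=10, C=15, tardiness=max(0,15-10)=5
  Job 3: p=2, d=20, C=17, tardiness=max(0,17-20)=0
Total tardiness = 6

6


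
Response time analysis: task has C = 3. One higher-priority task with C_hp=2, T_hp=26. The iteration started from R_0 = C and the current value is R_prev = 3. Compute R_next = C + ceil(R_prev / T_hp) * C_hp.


R_next = C + ceil(R_prev / T_hp) * C_hp
ceil(3 / 26) = ceil(0.1154) = 1
Interference = 1 * 2 = 2
R_next = 3 + 2 = 5

5


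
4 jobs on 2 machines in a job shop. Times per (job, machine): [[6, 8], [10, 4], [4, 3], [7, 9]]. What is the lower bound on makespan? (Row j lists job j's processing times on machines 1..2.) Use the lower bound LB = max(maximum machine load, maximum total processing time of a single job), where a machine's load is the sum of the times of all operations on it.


Machine loads:
  Machine 1: 6 + 10 + 4 + 7 = 27
  Machine 2: 8 + 4 + 3 + 9 = 24
Max machine load = 27
Job totals:
  Job 1: 14
  Job 2: 14
  Job 3: 7
  Job 4: 16
Max job total = 16
Lower bound = max(27, 16) = 27

27


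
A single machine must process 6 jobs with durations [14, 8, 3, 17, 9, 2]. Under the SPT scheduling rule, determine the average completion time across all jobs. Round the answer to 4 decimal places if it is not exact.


Sort jobs by processing time (SPT order): [2, 3, 8, 9, 14, 17]
Compute completion times sequentially:
  Job 1: processing = 2, completes at 2
  Job 2: processing = 3, completes at 5
  Job 3: processing = 8, completes at 13
  Job 4: processing = 9, completes at 22
  Job 5: processing = 14, completes at 36
  Job 6: processing = 17, completes at 53
Sum of completion times = 131
Average completion time = 131/6 = 21.8333

21.8333


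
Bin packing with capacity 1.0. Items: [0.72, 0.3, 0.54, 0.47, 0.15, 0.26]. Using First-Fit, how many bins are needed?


Place items sequentially using First-Fit:
  Item 0.72 -> new Bin 1
  Item 0.3 -> new Bin 2
  Item 0.54 -> Bin 2 (now 0.84)
  Item 0.47 -> new Bin 3
  Item 0.15 -> Bin 1 (now 0.87)
  Item 0.26 -> Bin 3 (now 0.73)
Total bins used = 3

3


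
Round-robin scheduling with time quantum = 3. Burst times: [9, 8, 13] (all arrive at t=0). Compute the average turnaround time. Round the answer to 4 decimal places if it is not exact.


Time quantum = 3
Execution trace:
  J1 runs 3 units, time = 3
  J2 runs 3 units, time = 6
  J3 runs 3 units, time = 9
  J1 runs 3 units, time = 12
  J2 runs 3 units, time = 15
  J3 runs 3 units, time = 18
  J1 runs 3 units, time = 21
  J2 runs 2 units, time = 23
  J3 runs 3 units, time = 26
  J3 runs 3 units, time = 29
  J3 runs 1 units, time = 30
Finish times: [21, 23, 30]
Average turnaround = 74/3 = 24.6667

24.6667


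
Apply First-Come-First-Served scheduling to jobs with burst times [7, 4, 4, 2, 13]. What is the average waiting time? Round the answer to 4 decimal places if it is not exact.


FCFS order (as given): [7, 4, 4, 2, 13]
Waiting times:
  Job 1: wait = 0
  Job 2: wait = 7
  Job 3: wait = 11
  Job 4: wait = 15
  Job 5: wait = 17
Sum of waiting times = 50
Average waiting time = 50/5 = 10.0

10.0


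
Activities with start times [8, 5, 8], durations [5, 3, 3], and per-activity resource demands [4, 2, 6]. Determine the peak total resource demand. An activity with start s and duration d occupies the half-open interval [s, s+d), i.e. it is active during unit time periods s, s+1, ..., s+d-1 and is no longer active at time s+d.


Each activity i is active on [start_i, start_i + duration_i).
Compute total resource usage per time slot:
  t=0: active resources = [], total = 0
  t=1: active resources = [], total = 0
  t=2: active resources = [], total = 0
  t=3: active resources = [], total = 0
  t=4: active resources = [], total = 0
  t=5: active resources = [2], total = 2
  t=6: active resources = [2], total = 2
  t=7: active resources = [2], total = 2
  t=8: active resources = [4, 6], total = 10
  t=9: active resources = [4, 6], total = 10
  t=10: active resources = [4, 6], total = 10
  t=11: active resources = [4], total = 4
  t=12: active resources = [4], total = 4
Peak resource demand = 10

10


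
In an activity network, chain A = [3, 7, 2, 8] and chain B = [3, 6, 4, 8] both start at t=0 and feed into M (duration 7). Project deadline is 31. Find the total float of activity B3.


Forward pass: ES(B3) = sum of predecessors on chain B = 9
EF = ES + duration = 9 + 4 = 13
Backward pass: LF(M) = deadline = 31; LS(M) = 31 - 7 = 24
LF(B3) = LS(M) - sum(successors on chain B) = 24 - 8 = 16
LS = LF - duration = 16 - 4 = 12
Total float = LS - ES = 12 - 9 = 3

3


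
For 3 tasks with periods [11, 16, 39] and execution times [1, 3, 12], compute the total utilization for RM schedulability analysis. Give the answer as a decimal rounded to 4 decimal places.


Compute individual utilizations (exact fractions):
  Task 1: C/T = 1/11 (approx. 0.0909)
  Task 2: C/T = 3/16 (approx. 0.1875)
  Task 3: C/T = 12/39 = 4/13 (approx. 0.3077)
Total utilization U = 1/11 + 3/16 + 4/13 = 1341/2288
Rounded to 4 decimal places: U = 0.5861
RM (Liu & Layland) bound for 3 tasks = 0.779763; compare with U = 1341/2288 (approx. 0.586101)
U <= bound, so schedulable by RM sufficient condition.

0.5861


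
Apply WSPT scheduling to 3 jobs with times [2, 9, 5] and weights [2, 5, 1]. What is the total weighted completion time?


Compute p/w ratios and sort ascending (WSPT): [(2, 2), (9, 5), (5, 1)]
Compute weighted completion times:
  Job (p=2,w=2): C=2, w*C=2*2=4
  Job (p=9,w=5): C=11, w*C=5*11=55
  Job (p=5,w=1): C=16, w*C=1*16=16
Total weighted completion time = 75

75


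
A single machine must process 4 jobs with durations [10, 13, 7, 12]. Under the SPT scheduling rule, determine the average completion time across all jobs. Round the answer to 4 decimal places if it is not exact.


Sort jobs by processing time (SPT order): [7, 10, 12, 13]
Compute completion times sequentially:
  Job 1: processing = 7, completes at 7
  Job 2: processing = 10, completes at 17
  Job 3: processing = 12, completes at 29
  Job 4: processing = 13, completes at 42
Sum of completion times = 95
Average completion time = 95/4 = 23.75

23.75


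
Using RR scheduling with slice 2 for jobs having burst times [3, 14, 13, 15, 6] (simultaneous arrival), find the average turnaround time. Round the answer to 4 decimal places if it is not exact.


Time quantum = 2
Execution trace:
  J1 runs 2 units, time = 2
  J2 runs 2 units, time = 4
  J3 runs 2 units, time = 6
  J4 runs 2 units, time = 8
  J5 runs 2 units, time = 10
  J1 runs 1 units, time = 11
  J2 runs 2 units, time = 13
  J3 runs 2 units, time = 15
  J4 runs 2 units, time = 17
  J5 runs 2 units, time = 19
  J2 runs 2 units, time = 21
  J3 runs 2 units, time = 23
  J4 runs 2 units, time = 25
  J5 runs 2 units, time = 27
  J2 runs 2 units, time = 29
  J3 runs 2 units, time = 31
  J4 runs 2 units, time = 33
  J2 runs 2 units, time = 35
  J3 runs 2 units, time = 37
  J4 runs 2 units, time = 39
  J2 runs 2 units, time = 41
  J3 runs 2 units, time = 43
  J4 runs 2 units, time = 45
  J2 runs 2 units, time = 47
  J3 runs 1 units, time = 48
  J4 runs 2 units, time = 50
  J4 runs 1 units, time = 51
Finish times: [11, 47, 48, 51, 27]
Average turnaround = 184/5 = 36.8

36.8


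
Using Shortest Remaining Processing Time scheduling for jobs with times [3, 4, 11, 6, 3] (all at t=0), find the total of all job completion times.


Since all jobs arrive at t=0, SRPT equals SPT ordering.
SPT order: [3, 3, 4, 6, 11]
Completion times:
  Job 1: p=3, C=3
  Job 2: p=3, C=6
  Job 3: p=4, C=10
  Job 4: p=6, C=16
  Job 5: p=11, C=27
Total completion time = 3 + 6 + 10 + 16 + 27 = 62

62


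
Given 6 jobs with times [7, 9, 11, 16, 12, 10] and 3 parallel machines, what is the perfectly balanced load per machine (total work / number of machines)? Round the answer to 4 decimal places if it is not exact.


Total processing time = 7 + 9 + 11 + 16 + 12 + 10 = 65
Number of machines = 3
Ideal balanced load = 65 / 3 = 21.6667

21.6667
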